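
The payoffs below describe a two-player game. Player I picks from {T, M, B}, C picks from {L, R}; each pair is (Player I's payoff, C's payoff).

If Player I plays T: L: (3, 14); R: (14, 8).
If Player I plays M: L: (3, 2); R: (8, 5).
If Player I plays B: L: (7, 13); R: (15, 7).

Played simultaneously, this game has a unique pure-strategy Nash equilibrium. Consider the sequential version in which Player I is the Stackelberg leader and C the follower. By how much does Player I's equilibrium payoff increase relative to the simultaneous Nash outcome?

1

C best-responds to each possible Player I move:
- T: BR = L, leader payoff 3.
- M: BR = R, leader payoff 8.
- B: BR = L, leader payoff 7.
Maximizing over 3, 8, 7, Player I chooses M. Subgame-perfect outcome: (M, R) with payoffs (8, 5).
Now find the simultaneous Nash equilibrium.
Player I's best replies: L→B; R→B.
C's best replies: T→L; M→R; B→L.
Only (B, L) has each player best-responding; Nash payoffs (7, 13).
Player I's commitment gain: 8 − 7 = 1.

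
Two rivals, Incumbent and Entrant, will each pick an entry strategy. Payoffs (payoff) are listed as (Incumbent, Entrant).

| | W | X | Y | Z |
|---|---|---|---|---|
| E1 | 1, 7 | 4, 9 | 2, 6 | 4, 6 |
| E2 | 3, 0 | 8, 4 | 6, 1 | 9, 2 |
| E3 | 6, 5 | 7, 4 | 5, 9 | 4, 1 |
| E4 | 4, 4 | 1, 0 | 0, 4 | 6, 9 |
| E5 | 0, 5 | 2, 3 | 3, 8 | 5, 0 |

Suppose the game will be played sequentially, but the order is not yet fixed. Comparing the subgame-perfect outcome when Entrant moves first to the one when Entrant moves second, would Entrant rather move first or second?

If Incumbent leads: Entrant's best replies are E1→X, E2→X, E3→Y, E4→Z, E5→Y; Incumbent's induced payoffs 4, 8, 5, 6, 3; outcome (E2, X), payoffs (8, 4).
If Entrant leads: Incumbent's best replies are W→E3, X→E2, Y→E2, Z→E2; Entrant's induced payoffs 5, 4, 1, 2; outcome (E3, W), payoffs (6, 5).
Entrant gets 5 moving first and 4 moving second, so Entrant prefers to move first.

first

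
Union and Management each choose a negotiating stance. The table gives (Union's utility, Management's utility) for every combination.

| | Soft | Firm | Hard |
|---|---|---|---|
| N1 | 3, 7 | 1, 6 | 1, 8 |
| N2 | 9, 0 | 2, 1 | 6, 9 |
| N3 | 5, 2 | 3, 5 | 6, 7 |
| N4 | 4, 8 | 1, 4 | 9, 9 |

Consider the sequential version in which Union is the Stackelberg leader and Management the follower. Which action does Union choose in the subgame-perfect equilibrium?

N4

Backward induction with Union moving first.
- N1 → Management plays Hard (best of 7, 6, 8); Union gets 1.
- N2 → Management plays Hard (best of 0, 1, 9); Union gets 6.
- N3 → Management plays Hard (best of 2, 5, 7); Union gets 6.
- N4 → Management plays Hard (best of 8, 4, 9); Union gets 9.
Maximizing over 1, 6, 6, 9, Union chooses N4. Subgame-perfect outcome: (N4, Hard) with payoffs (9, 9).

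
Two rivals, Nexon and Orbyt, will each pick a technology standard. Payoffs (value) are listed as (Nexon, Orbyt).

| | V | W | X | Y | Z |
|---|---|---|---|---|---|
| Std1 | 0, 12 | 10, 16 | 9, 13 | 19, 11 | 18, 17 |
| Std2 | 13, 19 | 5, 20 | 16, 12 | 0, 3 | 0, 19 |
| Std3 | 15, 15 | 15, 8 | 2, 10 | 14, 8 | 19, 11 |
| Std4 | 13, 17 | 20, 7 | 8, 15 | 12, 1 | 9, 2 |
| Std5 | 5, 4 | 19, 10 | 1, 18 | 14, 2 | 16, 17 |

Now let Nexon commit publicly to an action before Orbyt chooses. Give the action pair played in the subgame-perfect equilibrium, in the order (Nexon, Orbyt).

Work backward from Orbyt's decision.
- Std1: BR = Z, leader payoff 18.
- Std2: BR = W, leader payoff 5.
- Std3: BR = V, leader payoff 15.
- Std4: BR = V, leader payoff 13.
- Std5: BR = X, leader payoff 1.
Maximizing over 18, 5, 15, 13, 1, Nexon chooses Std1. Subgame-perfect outcome: (Std1, Z) with payoffs (18, 17).

(Std1, Z)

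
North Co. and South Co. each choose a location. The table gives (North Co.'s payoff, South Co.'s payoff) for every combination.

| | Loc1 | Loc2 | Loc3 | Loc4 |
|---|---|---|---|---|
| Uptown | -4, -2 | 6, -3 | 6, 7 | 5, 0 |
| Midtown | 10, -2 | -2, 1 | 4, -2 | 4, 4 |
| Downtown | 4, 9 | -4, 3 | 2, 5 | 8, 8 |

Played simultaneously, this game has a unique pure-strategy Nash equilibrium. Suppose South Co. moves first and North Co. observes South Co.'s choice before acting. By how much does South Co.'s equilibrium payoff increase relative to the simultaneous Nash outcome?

Backward induction with South Co. moving first.
- Loc1: North Co. compares -4, 10, 4 and picks Midtown; South Co. would get -2.
- Loc2: North Co. compares 6, -2, -4 and picks Uptown; South Co. would get -3.
- Loc3: North Co. compares 6, 4, 2 and picks Uptown; South Co. would get 7.
- Loc4: North Co. compares 5, 4, 8 and picks Downtown; South Co. would get 8.
Among -2, -3, 7, 8, the best is 8 at Loc4. Subgame-perfect outcome: (Downtown, Loc4) with payoffs (8, 8).
Now find the simultaneous Nash equilibrium.
North Co.'s best replies: Loc1→Midtown; Loc2→Uptown; Loc3→Uptown; Loc4→Downtown.
South Co.'s best replies: Uptown→Loc3; Midtown→Loc4; Downtown→Loc1.
The unique mutual best reply is (Uptown, Loc3), giving (6, 7).
South Co.'s commitment gain: 8 − 7 = 1.

1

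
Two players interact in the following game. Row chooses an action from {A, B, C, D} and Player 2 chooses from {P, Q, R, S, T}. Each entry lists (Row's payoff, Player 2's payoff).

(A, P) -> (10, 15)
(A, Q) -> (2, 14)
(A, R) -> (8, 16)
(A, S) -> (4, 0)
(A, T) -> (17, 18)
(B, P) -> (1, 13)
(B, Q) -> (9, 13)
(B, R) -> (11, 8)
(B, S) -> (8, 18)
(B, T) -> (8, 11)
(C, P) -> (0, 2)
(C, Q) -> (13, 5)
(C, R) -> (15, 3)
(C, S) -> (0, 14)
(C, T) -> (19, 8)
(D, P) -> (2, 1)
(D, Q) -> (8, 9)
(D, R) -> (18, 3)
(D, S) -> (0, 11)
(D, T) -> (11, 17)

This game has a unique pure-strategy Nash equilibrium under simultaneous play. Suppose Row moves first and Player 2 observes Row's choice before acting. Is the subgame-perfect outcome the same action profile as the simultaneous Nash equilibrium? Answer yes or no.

Work backward from Player 2's decision.
- A → Player 2 plays T (best of 15, 14, 16, 0, 18); Row gets 17.
- B → Player 2 plays S (best of 13, 13, 8, 18, 11); Row gets 8.
- C → Player 2 plays S (best of 2, 5, 3, 14, 8); Row gets 0.
- D → Player 2 plays T (best of 1, 9, 3, 11, 17); Row gets 11.
Maximizing over 17, 8, 0, 11, Row chooses A. Subgame-perfect outcome: (A, T) with payoffs (17, 18).
Under simultaneous play:
Row's best replies: P→A; Q→C; R→D; S→B; T→C.
Player 2's best replies: A→T; B→S; C→S; D→T.
Only (B, S) has each player best-responding; Nash payoffs (8, 18).
Sequential outcome (A, T) differs from the Nash profile (B, S).

no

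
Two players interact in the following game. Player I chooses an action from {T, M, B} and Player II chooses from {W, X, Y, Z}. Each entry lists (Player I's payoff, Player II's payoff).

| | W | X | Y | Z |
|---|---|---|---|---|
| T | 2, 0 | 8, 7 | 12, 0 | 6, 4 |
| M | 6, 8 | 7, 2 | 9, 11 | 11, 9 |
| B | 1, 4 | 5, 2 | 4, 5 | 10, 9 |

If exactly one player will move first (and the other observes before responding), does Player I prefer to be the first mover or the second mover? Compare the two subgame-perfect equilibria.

second

If Player I leads: Player II's best replies are T→X, M→Y, B→Z; Player I's induced payoffs 8, 9, 10; outcome (B, Z), payoffs (10, 9).
If Player II leads: Player I's best replies are W→M, X→T, Y→T, Z→M; Player II's induced payoffs 8, 7, 0, 9; outcome (M, Z), payoffs (11, 9).
Player I gets 10 moving first and 11 moving second, so Player I prefers to move second.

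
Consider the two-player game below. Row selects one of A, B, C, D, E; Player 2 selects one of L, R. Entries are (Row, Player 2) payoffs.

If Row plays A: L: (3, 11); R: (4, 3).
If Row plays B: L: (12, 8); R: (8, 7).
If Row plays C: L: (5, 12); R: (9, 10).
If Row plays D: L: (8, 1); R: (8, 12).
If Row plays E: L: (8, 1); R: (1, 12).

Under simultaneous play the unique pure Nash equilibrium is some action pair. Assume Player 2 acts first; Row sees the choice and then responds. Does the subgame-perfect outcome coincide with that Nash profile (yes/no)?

Work backward from Row's decision.
- L: Row compares 3, 12, 5, 8, 8 and picks B; Player 2 would get 8.
- R: Row compares 4, 8, 9, 8, 1 and picks C; Player 2 would get 10.
Player 2's induced payoffs are 8, 10, so Player 2 commits to R. Subgame-perfect outcome: (C, R) with payoffs (9, 10).
Under simultaneous play:
Row's best replies: L→B; R→C.
Player 2's best replies: A→L; B→L; C→L; D→R; E→R.
Only (B, L) has each player best-responding; Nash payoffs (12, 8).
Sequential outcome (C, R) differs from the Nash profile (B, L).

no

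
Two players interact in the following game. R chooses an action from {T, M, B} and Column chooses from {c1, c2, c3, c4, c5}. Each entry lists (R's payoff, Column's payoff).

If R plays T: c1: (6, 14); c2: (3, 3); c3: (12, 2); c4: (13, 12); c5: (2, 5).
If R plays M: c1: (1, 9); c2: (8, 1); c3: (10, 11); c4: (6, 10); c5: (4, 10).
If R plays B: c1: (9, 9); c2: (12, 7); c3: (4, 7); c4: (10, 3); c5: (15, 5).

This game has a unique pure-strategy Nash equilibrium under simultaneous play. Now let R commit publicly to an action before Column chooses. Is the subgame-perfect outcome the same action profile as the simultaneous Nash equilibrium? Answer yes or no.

no

Work backward from Column's decision.
- T: Column compares 14, 3, 2, 12, 5 and picks c1; R would get 6.
- M: Column compares 9, 1, 11, 10, 10 and picks c3; R would get 10.
- B: Column compares 9, 7, 7, 3, 5 and picks c1; R would get 9.
Among 6, 10, 9, the best is 10 at M. Subgame-perfect outcome: (M, c3) with payoffs (10, 11).
Now find the simultaneous Nash equilibrium.
R's best replies: c1→B; c2→B; c3→T; c4→T; c5→B.
Column's best replies: T→c1; M→c3; B→c1.
The unique mutual best reply is (B, c1), giving (9, 9).
Sequential outcome (M, c3) differs from the Nash profile (B, c1).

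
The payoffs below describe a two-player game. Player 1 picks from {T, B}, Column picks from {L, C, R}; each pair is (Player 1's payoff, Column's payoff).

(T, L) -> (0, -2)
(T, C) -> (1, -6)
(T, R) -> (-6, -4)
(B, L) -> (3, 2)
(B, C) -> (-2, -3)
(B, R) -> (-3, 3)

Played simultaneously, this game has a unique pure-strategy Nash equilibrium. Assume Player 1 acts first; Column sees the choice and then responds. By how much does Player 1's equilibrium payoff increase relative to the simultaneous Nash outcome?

3

Backward induction with Player 1 moving first.
- T: BR = L, leader payoff 0.
- B: BR = R, leader payoff -3.
Maximizing over 0, -3, Player 1 chooses T. Subgame-perfect outcome: (T, L) with payoffs (0, -2).
Now find the simultaneous Nash equilibrium.
Player 1's best replies: L→B; C→T; R→B.
Column's best replies: T→L; B→R.
Only (B, R) has each player best-responding; Nash payoffs (-3, 3).
Player 1's commitment gain: 0 − -3 = 3.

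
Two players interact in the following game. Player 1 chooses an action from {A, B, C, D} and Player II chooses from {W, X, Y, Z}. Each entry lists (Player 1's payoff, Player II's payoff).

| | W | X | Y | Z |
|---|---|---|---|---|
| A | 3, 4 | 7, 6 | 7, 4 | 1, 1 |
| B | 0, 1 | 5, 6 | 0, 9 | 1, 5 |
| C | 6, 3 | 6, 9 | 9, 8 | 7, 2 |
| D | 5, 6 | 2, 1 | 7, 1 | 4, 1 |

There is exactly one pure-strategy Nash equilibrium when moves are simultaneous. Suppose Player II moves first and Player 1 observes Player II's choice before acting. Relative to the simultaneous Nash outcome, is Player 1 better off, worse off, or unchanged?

better off

Backward induction with Player II moving first.
- W → Player 1 plays C (best of 3, 0, 6, 5); Player II gets 3.
- X → Player 1 plays A (best of 7, 5, 6, 2); Player II gets 6.
- Y → Player 1 plays C (best of 7, 0, 9, 7); Player II gets 8.
- Z → Player 1 plays C (best of 1, 1, 7, 4); Player II gets 2.
Maximizing over 3, 6, 8, 2, Player II chooses Y. Subgame-perfect outcome: (C, Y) with payoffs (9, 8).
Now find the simultaneous Nash equilibrium.
Player 1's best replies: W→C; X→A; Y→C; Z→C.
Player II's best replies: A→X; B→Y; C→X; D→W.
Only (A, X) has each player best-responding; Nash payoffs (7, 6).
Player 1 earns 9 sequentially versus 7 at the Nash outcome: better off.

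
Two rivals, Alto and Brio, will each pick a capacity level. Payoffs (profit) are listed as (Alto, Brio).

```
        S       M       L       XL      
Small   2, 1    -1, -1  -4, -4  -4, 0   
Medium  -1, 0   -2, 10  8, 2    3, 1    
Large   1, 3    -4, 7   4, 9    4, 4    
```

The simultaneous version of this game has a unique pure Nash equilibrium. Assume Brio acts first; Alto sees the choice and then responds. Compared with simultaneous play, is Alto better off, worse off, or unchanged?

Solve by backward induction (Brio leads).
- S → Alto plays Small (best of 2, -1, 1); Brio gets 1.
- M → Alto plays Small (best of -1, -2, -4); Brio gets -1.
- L → Alto plays Medium (best of -4, 8, 4); Brio gets 2.
- XL → Alto plays Large (best of -4, 3, 4); Brio gets 4.
Maximizing over 1, -1, 2, 4, Brio chooses XL. Subgame-perfect outcome: (Large, XL) with payoffs (4, 4).
Under simultaneous play:
Alto's best replies: S→Small; M→Small; L→Medium; XL→Large.
Brio's best replies: Small→S; Medium→M; Large→L.
The unique mutual best reply is (Small, S), giving (2, 1).
Alto earns 4 sequentially versus 2 at the Nash outcome: better off.

better off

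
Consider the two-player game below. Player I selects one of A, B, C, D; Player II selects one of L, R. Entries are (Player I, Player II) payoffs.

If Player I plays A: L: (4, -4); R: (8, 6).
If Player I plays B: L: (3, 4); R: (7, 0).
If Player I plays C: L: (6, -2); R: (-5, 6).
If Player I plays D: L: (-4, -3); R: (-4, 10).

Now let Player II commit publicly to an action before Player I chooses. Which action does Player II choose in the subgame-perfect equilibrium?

Work backward from Player I's decision.
- L → Player I plays C (best of 4, 3, 6, -4); Player II gets -2.
- R → Player I plays A (best of 8, 7, -5, -4); Player II gets 6.
Player II's induced payoffs are -2, 6, so Player II commits to R. Subgame-perfect outcome: (A, R) with payoffs (8, 6).

R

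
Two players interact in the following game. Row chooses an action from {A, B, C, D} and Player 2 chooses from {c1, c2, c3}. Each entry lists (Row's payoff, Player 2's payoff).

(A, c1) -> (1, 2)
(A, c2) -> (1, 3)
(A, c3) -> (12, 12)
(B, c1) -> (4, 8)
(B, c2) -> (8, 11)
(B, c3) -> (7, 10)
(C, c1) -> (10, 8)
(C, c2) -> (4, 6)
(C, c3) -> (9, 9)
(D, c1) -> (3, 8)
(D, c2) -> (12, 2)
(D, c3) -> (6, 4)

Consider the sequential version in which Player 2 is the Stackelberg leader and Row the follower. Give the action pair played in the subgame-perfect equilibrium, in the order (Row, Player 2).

Solve by backward induction (Player 2 leads).
- c1: Row compares 1, 4, 10, 3 and picks C; Player 2 would get 8.
- c2: Row compares 1, 8, 4, 12 and picks D; Player 2 would get 2.
- c3: Row compares 12, 7, 9, 6 and picks A; Player 2 would get 12.
Maximizing over 8, 2, 12, Player 2 chooses c3. Subgame-perfect outcome: (A, c3) with payoffs (12, 12).

(A, c3)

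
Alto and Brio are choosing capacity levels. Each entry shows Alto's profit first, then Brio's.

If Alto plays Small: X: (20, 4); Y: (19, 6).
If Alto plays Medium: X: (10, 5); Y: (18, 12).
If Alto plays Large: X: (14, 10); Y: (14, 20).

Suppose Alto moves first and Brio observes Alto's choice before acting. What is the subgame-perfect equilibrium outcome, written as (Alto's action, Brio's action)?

(Small, Y)

Backward induction with Alto moving first.
- Small: BR = Y, leader payoff 19.
- Medium: BR = Y, leader payoff 18.
- Large: BR = Y, leader payoff 14.
Among 19, 18, 14, the best is 19 at Small. Subgame-perfect outcome: (Small, Y) with payoffs (19, 6).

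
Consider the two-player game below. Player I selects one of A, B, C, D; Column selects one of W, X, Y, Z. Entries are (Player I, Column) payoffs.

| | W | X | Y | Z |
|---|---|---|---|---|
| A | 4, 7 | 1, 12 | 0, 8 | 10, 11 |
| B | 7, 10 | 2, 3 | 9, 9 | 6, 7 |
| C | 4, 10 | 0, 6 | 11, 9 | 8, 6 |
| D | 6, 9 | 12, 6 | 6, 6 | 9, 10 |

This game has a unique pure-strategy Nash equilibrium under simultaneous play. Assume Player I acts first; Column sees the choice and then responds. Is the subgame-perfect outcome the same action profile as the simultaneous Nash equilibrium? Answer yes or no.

Backward induction with Player I moving first.
- A: BR = X, leader payoff 1.
- B: BR = W, leader payoff 7.
- C: BR = W, leader payoff 4.
- D: BR = Z, leader payoff 9.
Player I's induced payoffs are 1, 7, 4, 9, so Player I commits to D. Subgame-perfect outcome: (D, Z) with payoffs (9, 10).
Under simultaneous play:
Player I's best replies: W→B; X→D; Y→C; Z→A.
Column's best replies: A→X; B→W; C→W; D→Z.
Only (B, W) has each player best-responding; Nash payoffs (7, 10).
Sequential outcome (D, Z) differs from the Nash profile (B, W).

no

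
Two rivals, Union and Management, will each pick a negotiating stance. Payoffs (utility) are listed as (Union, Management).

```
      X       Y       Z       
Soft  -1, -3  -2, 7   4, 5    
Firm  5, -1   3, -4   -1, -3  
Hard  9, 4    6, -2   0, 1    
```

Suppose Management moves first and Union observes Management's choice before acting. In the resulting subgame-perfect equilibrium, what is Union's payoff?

Solve by backward induction (Management leads).
- X: Union compares -1, 5, 9 and picks Hard; Management would get 4.
- Y: Union compares -2, 3, 6 and picks Hard; Management would get -2.
- Z: Union compares 4, -1, 0 and picks Soft; Management would get 5.
Among 4, -2, 5, the best is 5 at Z. Subgame-perfect outcome: (Soft, Z) with payoffs (4, 5).

4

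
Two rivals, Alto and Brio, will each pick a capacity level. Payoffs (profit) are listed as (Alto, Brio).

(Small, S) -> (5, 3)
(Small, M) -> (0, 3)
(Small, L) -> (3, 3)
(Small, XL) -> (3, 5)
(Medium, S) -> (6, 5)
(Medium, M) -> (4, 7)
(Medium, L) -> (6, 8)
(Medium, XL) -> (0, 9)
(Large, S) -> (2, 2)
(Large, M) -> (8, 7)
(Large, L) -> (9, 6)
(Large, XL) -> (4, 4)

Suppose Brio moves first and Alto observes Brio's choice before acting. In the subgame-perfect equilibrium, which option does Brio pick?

M

Solve by backward induction (Brio leads).
- S: Alto compares 5, 6, 2 and picks Medium; Brio would get 5.
- M: Alto compares 0, 4, 8 and picks Large; Brio would get 7.
- L: Alto compares 3, 6, 9 and picks Large; Brio would get 6.
- XL: Alto compares 3, 0, 4 and picks Large; Brio would get 4.
Among 5, 7, 6, 4, the best is 7 at M. Subgame-perfect outcome: (Large, M) with payoffs (8, 7).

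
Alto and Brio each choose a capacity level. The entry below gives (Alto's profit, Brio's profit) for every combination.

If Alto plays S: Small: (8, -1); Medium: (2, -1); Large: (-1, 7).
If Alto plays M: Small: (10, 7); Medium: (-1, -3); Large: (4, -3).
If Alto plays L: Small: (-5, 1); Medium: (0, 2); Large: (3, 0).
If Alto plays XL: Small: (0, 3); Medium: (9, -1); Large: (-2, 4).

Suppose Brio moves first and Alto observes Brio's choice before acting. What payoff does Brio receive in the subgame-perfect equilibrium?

Alto best-responds to each possible Brio move:
- Small: BR = M, leader payoff 7.
- Medium: BR = XL, leader payoff -1.
- Large: BR = M, leader payoff -3.
Maximizing over 7, -1, -3, Brio chooses Small. Subgame-perfect outcome: (M, Small) with payoffs (10, 7).

7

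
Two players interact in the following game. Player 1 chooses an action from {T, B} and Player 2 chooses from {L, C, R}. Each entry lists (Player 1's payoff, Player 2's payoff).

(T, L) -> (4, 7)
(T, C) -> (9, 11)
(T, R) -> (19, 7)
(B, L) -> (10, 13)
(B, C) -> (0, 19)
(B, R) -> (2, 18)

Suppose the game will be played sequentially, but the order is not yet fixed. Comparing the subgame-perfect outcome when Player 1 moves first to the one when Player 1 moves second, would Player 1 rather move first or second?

If Player 1 leads: Player 2's best replies are T→C, B→C; Player 1's induced payoffs 9, 0; outcome (T, C), payoffs (9, 11).
If Player 2 leads: Player 1's best replies are L→B, C→T, R→T; Player 2's induced payoffs 13, 11, 7; outcome (B, L), payoffs (10, 13).
Player 1 gets 9 moving first and 10 moving second, so Player 1 prefers to move second.

second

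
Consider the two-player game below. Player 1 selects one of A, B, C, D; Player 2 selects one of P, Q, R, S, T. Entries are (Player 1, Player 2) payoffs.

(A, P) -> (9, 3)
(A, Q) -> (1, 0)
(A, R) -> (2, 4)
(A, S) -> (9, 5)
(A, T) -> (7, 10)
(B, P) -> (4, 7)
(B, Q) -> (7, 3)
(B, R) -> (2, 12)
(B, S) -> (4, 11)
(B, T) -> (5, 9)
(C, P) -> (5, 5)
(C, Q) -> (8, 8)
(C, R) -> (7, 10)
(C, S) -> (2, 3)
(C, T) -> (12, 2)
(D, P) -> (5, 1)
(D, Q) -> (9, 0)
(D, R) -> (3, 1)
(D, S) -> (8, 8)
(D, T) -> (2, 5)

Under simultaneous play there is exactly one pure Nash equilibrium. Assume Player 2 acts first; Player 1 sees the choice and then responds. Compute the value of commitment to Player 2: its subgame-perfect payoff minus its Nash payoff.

0

Solve by backward induction (Player 2 leads).
- P: BR = A, leader payoff 3.
- Q: BR = D, leader payoff 0.
- R: BR = C, leader payoff 10.
- S: BR = A, leader payoff 5.
- T: BR = C, leader payoff 2.
Among 3, 0, 10, 5, 2, the best is 10 at R. Subgame-perfect outcome: (C, R) with payoffs (7, 10).
Now find the simultaneous Nash equilibrium.
Player 1's best replies: P→A; Q→D; R→C; S→A; T→C.
Player 2's best replies: A→T; B→R; C→R; D→S.
The unique mutual best reply is (C, R), giving (7, 10).
Player 2's commitment gain: 10 − 10 = 0.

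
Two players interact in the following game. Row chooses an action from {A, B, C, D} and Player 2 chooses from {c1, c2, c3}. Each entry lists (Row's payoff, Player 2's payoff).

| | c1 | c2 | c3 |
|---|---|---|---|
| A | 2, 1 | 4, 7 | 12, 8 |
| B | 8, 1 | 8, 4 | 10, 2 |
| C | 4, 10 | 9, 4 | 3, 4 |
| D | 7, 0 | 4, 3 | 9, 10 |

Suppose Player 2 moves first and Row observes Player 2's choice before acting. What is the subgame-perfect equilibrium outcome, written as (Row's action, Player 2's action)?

(A, c3)

Backward induction with Player 2 moving first.
- c1: BR = B, leader payoff 1.
- c2: BR = C, leader payoff 4.
- c3: BR = A, leader payoff 8.
Among 1, 4, 8, the best is 8 at c3. Subgame-perfect outcome: (A, c3) with payoffs (12, 8).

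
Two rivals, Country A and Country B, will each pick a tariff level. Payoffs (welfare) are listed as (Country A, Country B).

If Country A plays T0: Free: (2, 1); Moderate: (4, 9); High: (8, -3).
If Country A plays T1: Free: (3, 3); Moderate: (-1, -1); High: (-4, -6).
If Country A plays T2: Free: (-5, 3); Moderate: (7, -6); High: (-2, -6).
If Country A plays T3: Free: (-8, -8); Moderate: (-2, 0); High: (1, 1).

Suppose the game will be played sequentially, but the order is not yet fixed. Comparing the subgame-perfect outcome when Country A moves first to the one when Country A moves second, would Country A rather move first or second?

If Country A leads: Country B's best replies are T0→Moderate, T1→Free, T2→Free, T3→High; Country A's induced payoffs 4, 3, -5, 1; outcome (T0, Moderate), payoffs (4, 9).
If Country B leads: Country A's best replies are Free→T1, Moderate→T2, High→T0; Country B's induced payoffs 3, -6, -3; outcome (T1, Free), payoffs (3, 3).
Country A gets 4 moving first and 3 moving second, so Country A prefers to move first.

first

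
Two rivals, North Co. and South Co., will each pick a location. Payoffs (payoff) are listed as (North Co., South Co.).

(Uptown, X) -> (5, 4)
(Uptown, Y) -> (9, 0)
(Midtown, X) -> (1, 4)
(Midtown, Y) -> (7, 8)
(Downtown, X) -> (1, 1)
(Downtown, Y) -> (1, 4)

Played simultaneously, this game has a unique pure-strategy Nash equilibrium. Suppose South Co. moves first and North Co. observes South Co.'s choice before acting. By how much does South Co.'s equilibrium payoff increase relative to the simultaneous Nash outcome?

Work backward from North Co.'s decision.
- X → North Co. plays Uptown (best of 5, 1, 1); South Co. gets 4.
- Y → North Co. plays Uptown (best of 9, 7, 1); South Co. gets 0.
Among 4, 0, the best is 4 at X. Subgame-perfect outcome: (Uptown, X) with payoffs (5, 4).
Under simultaneous play:
North Co.'s best replies: X→Uptown; Y→Uptown.
South Co.'s best replies: Uptown→X; Midtown→Y; Downtown→Y.
The unique mutual best reply is (Uptown, X), giving (5, 4).
South Co.'s commitment gain: 4 − 4 = 0.

0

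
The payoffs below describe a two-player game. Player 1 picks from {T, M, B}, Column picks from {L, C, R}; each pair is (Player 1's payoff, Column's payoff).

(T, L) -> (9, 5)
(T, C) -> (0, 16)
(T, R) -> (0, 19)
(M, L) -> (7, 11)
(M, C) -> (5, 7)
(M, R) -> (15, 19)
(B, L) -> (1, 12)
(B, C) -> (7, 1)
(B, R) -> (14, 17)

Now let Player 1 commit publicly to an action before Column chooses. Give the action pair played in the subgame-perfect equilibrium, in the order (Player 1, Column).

Backward induction with Player 1 moving first.
- T → Column plays R (best of 5, 16, 19); Player 1 gets 0.
- M → Column plays R (best of 11, 7, 19); Player 1 gets 15.
- B → Column plays R (best of 12, 1, 17); Player 1 gets 14.
Among 0, 15, 14, the best is 15 at M. Subgame-perfect outcome: (M, R) with payoffs (15, 19).

(M, R)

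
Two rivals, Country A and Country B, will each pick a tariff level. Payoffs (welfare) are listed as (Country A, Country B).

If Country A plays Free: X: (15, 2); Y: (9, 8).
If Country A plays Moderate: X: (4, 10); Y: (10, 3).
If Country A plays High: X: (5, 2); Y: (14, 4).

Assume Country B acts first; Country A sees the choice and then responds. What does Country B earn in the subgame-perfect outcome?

4

Work backward from Country A's decision.
- X → Country A plays Free (best of 15, 4, 5); Country B gets 2.
- Y → Country A plays High (best of 9, 10, 14); Country B gets 4.
Among 2, 4, the best is 4 at Y. Subgame-perfect outcome: (High, Y) with payoffs (14, 4).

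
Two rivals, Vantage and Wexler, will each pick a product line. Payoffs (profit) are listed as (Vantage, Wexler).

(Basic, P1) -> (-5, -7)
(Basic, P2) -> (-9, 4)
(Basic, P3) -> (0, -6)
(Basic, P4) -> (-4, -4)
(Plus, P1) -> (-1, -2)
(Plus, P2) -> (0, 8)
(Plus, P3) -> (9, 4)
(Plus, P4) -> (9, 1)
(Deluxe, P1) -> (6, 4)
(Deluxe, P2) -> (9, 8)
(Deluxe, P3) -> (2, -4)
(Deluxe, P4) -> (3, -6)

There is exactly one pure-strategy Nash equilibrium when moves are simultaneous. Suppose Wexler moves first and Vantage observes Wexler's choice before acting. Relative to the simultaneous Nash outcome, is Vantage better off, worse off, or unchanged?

Work backward from Vantage's decision.
- P1 → Vantage plays Deluxe (best of -5, -1, 6); Wexler gets 4.
- P2 → Vantage plays Deluxe (best of -9, 0, 9); Wexler gets 8.
- P3 → Vantage plays Plus (best of 0, 9, 2); Wexler gets 4.
- P4 → Vantage plays Plus (best of -4, 9, 3); Wexler gets 1.
Wexler's induced payoffs are 4, 8, 4, 1, so Wexler commits to P2. Subgame-perfect outcome: (Deluxe, P2) with payoffs (9, 8).
For the simultaneous game, intersect best replies.
Vantage's best replies: P1→Deluxe; P2→Deluxe; P3→Plus; P4→Plus.
Wexler's best replies: Basic→P2; Plus→P2; Deluxe→P2.
The unique mutual best reply is (Deluxe, P2), giving (9, 8).
Vantage earns 9 sequentially versus 9 at the Nash outcome: unchanged.

unchanged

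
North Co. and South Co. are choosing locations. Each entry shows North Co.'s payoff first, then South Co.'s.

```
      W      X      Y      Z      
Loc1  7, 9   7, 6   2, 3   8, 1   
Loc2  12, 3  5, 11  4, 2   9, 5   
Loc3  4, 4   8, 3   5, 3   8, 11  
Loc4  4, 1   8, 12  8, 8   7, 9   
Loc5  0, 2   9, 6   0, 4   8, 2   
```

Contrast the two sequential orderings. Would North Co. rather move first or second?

first

If North Co. leads: South Co.'s best replies are Loc1→W, Loc2→X, Loc3→Z, Loc4→X, Loc5→X; North Co.'s induced payoffs 7, 5, 8, 8, 9; outcome (Loc5, X), payoffs (9, 6).
If South Co. leads: North Co.'s best replies are W→Loc2, X→Loc5, Y→Loc4, Z→Loc2; South Co.'s induced payoffs 3, 6, 8, 5; outcome (Loc4, Y), payoffs (8, 8).
North Co. gets 9 moving first and 8 moving second, so North Co. prefers to move first.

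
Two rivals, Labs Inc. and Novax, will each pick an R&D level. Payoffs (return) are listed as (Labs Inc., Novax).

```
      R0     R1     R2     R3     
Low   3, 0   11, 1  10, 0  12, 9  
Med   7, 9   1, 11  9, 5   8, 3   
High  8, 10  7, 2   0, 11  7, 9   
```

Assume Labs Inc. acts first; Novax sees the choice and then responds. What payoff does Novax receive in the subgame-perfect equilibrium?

Backward induction with Labs Inc. moving first.
- Low: BR = R3, leader payoff 12.
- Med: BR = R1, leader payoff 1.
- High: BR = R2, leader payoff 0.
Among 12, 1, 0, the best is 12 at Low. Subgame-perfect outcome: (Low, R3) with payoffs (12, 9).

9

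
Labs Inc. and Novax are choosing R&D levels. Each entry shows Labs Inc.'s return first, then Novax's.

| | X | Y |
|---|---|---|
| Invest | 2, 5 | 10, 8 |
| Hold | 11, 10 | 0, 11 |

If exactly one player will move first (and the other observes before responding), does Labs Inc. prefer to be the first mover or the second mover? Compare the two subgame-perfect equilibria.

If Labs Inc. leads: Novax's best replies are Invest→Y, Hold→Y; Labs Inc.'s induced payoffs 10, 0; outcome (Invest, Y), payoffs (10, 8).
If Novax leads: Labs Inc.'s best replies are X→Hold, Y→Invest; Novax's induced payoffs 10, 8; outcome (Hold, X), payoffs (11, 10).
Labs Inc. gets 10 moving first and 11 moving second, so Labs Inc. prefers to move second.

second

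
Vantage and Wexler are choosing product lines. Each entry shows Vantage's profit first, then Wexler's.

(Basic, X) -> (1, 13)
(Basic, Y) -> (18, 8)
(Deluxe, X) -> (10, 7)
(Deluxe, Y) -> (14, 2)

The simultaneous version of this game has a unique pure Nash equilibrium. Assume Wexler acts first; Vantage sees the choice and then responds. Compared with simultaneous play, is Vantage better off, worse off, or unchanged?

better off

Solve by backward induction (Wexler leads).
- X: BR = Deluxe, leader payoff 7.
- Y: BR = Basic, leader payoff 8.
Wexler's induced payoffs are 7, 8, so Wexler commits to Y. Subgame-perfect outcome: (Basic, Y) with payoffs (18, 8).
Now find the simultaneous Nash equilibrium.
Vantage's best replies: X→Deluxe; Y→Basic.
Wexler's best replies: Basic→X; Deluxe→X.
The unique mutual best reply is (Deluxe, X), giving (10, 7).
Vantage earns 18 sequentially versus 10 at the Nash outcome: better off.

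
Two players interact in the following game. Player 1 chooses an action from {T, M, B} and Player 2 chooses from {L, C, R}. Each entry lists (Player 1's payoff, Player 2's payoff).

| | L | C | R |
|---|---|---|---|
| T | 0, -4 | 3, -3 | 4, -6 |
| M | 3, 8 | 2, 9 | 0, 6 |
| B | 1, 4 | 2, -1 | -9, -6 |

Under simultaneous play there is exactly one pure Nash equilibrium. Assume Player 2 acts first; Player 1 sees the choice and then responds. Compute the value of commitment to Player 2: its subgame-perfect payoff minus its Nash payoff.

Player 1 best-responds to each possible Player 2 move:
- L: BR = M, leader payoff 8.
- C: BR = T, leader payoff -3.
- R: BR = T, leader payoff -6.
Maximizing over 8, -3, -6, Player 2 chooses L. Subgame-perfect outcome: (M, L) with payoffs (3, 8).
Now find the simultaneous Nash equilibrium.
Player 1's best replies: L→M; C→T; R→T.
Player 2's best replies: T→C; M→C; B→L.
Only (T, C) has each player best-responding; Nash payoffs (3, -3).
Player 2's commitment gain: 8 − -3 = 11.

11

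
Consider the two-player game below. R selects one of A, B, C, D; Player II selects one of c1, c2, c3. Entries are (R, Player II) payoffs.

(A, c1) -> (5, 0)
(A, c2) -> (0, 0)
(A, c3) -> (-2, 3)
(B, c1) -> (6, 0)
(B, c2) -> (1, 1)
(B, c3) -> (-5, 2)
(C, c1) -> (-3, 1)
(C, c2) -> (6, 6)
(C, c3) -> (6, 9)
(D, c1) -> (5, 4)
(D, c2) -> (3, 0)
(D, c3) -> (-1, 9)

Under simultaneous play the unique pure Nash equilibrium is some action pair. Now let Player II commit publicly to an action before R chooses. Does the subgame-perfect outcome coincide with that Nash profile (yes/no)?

yes

Work backward from R's decision.
- c1: R compares 5, 6, -3, 5 and picks B; Player II would get 0.
- c2: R compares 0, 1, 6, 3 and picks C; Player II would get 6.
- c3: R compares -2, -5, 6, -1 and picks C; Player II would get 9.
Player II's induced payoffs are 0, 6, 9, so Player II commits to c3. Subgame-perfect outcome: (C, c3) with payoffs (6, 9).
Now find the simultaneous Nash equilibrium.
R's best replies: c1→B; c2→C; c3→C.
Player II's best replies: A→c3; B→c3; C→c3; D→c3.
Only (C, c3) has each player best-responding; Nash payoffs (6, 9).
Sequential outcome (C, c3) coincides with the Nash profile (C, c3).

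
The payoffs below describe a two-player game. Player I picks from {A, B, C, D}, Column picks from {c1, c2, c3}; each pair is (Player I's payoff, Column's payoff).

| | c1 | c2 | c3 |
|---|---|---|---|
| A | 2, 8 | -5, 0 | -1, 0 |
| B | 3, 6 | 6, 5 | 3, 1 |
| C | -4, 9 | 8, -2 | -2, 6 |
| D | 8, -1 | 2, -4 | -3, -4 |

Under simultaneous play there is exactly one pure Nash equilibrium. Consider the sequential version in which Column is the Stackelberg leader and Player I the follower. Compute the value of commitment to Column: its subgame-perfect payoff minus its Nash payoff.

2

Backward induction with Column moving first.
- c1 → Player I plays D (best of 2, 3, -4, 8); Column gets -1.
- c2 → Player I plays C (best of -5, 6, 8, 2); Column gets -2.
- c3 → Player I plays B (best of -1, 3, -2, -3); Column gets 1.
Column's induced payoffs are -1, -2, 1, so Column commits to c3. Subgame-perfect outcome: (B, c3) with payoffs (3, 1).
For the simultaneous game, intersect best replies.
Player I's best replies: c1→D; c2→C; c3→B.
Column's best replies: A→c1; B→c1; C→c1; D→c1.
The unique mutual best reply is (D, c1), giving (8, -1).
Column's commitment gain: 1 − -1 = 2.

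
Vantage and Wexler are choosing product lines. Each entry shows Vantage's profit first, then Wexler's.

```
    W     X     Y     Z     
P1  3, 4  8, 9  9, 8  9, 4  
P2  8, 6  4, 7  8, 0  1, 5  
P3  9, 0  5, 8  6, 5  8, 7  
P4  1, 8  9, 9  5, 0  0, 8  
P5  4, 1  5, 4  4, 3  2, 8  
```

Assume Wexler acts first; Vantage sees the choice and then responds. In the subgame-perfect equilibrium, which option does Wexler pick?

X

Solve by backward induction (Wexler leads).
- W → Vantage plays P3 (best of 3, 8, 9, 1, 4); Wexler gets 0.
- X → Vantage plays P4 (best of 8, 4, 5, 9, 5); Wexler gets 9.
- Y → Vantage plays P1 (best of 9, 8, 6, 5, 4); Wexler gets 8.
- Z → Vantage plays P1 (best of 9, 1, 8, 0, 2); Wexler gets 4.
Wexler's induced payoffs are 0, 9, 8, 4, so Wexler commits to X. Subgame-perfect outcome: (P4, X) with payoffs (9, 9).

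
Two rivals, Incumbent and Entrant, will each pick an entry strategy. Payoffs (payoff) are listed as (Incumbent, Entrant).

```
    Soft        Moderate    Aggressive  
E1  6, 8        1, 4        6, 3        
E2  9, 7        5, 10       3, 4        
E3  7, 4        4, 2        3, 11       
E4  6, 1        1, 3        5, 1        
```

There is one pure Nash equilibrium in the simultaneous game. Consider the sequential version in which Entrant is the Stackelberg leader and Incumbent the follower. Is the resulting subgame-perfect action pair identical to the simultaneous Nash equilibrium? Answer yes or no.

yes

Solve by backward induction (Entrant leads).
- Soft → Incumbent plays E2 (best of 6, 9, 7, 6); Entrant gets 7.
- Moderate → Incumbent plays E2 (best of 1, 5, 4, 1); Entrant gets 10.
- Aggressive → Incumbent plays E1 (best of 6, 3, 3, 5); Entrant gets 3.
Entrant's induced payoffs are 7, 10, 3, so Entrant commits to Moderate. Subgame-perfect outcome: (E2, Moderate) with payoffs (5, 10).
Under simultaneous play:
Incumbent's best replies: Soft→E2; Moderate→E2; Aggressive→E1.
Entrant's best replies: E1→Soft; E2→Moderate; E3→Aggressive; E4→Moderate.
The unique mutual best reply is (E2, Moderate), giving (5, 10).
Sequential outcome (E2, Moderate) coincides with the Nash profile (E2, Moderate).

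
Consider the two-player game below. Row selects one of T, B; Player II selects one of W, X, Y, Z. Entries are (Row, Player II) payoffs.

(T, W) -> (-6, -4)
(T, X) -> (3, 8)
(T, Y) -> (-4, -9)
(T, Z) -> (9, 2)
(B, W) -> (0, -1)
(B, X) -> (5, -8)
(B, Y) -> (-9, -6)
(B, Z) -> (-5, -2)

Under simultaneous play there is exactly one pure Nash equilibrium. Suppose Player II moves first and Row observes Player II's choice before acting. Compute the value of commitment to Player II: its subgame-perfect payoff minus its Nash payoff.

3

Row best-responds to each possible Player II move:
- W: BR = B, leader payoff -1.
- X: BR = B, leader payoff -8.
- Y: BR = T, leader payoff -9.
- Z: BR = T, leader payoff 2.
Among -1, -8, -9, 2, the best is 2 at Z. Subgame-perfect outcome: (T, Z) with payoffs (9, 2).
Now find the simultaneous Nash equilibrium.
Row's best replies: W→B; X→B; Y→T; Z→T.
Player II's best replies: T→X; B→W.
The unique mutual best reply is (B, W), giving (0, -1).
Player II's commitment gain: 2 − -1 = 3.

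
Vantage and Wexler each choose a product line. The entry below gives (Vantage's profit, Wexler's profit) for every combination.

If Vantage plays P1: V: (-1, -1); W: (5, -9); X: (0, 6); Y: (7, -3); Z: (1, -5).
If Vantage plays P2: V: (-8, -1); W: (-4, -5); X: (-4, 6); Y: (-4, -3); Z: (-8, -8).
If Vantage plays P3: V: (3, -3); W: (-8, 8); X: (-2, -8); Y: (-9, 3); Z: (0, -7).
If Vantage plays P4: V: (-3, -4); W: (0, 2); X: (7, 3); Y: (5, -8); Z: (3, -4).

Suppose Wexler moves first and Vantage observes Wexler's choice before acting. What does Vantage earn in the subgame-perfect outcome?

Work backward from Vantage's decision.
- V: Vantage compares -1, -8, 3, -3 and picks P3; Wexler would get -3.
- W: Vantage compares 5, -4, -8, 0 and picks P1; Wexler would get -9.
- X: Vantage compares 0, -4, -2, 7 and picks P4; Wexler would get 3.
- Y: Vantage compares 7, -4, -9, 5 and picks P1; Wexler would get -3.
- Z: Vantage compares 1, -8, 0, 3 and picks P4; Wexler would get -4.
Wexler's induced payoffs are -3, -9, 3, -3, -4, so Wexler commits to X. Subgame-perfect outcome: (P4, X) with payoffs (7, 3).

7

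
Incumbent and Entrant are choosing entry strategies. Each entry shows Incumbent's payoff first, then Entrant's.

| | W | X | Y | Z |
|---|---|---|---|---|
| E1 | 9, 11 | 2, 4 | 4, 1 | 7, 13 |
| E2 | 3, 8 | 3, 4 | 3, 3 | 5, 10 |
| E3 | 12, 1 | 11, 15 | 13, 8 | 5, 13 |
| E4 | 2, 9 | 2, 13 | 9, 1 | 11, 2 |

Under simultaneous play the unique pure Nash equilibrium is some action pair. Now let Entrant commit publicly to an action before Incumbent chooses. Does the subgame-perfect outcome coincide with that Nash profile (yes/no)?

Work backward from Incumbent's decision.
- W → Incumbent plays E3 (best of 9, 3, 12, 2); Entrant gets 1.
- X → Incumbent plays E3 (best of 2, 3, 11, 2); Entrant gets 15.
- Y → Incumbent plays E3 (best of 4, 3, 13, 9); Entrant gets 8.
- Z → Incumbent plays E4 (best of 7, 5, 5, 11); Entrant gets 2.
Entrant's induced payoffs are 1, 15, 8, 2, so Entrant commits to X. Subgame-perfect outcome: (E3, X) with payoffs (11, 15).
Now find the simultaneous Nash equilibrium.
Incumbent's best replies: W→E3; X→E3; Y→E3; Z→E4.
Entrant's best replies: E1→Z; E2→Z; E3→X; E4→X.
The unique mutual best reply is (E3, X), giving (11, 15).
Sequential outcome (E3, X) coincides with the Nash profile (E3, X).

yes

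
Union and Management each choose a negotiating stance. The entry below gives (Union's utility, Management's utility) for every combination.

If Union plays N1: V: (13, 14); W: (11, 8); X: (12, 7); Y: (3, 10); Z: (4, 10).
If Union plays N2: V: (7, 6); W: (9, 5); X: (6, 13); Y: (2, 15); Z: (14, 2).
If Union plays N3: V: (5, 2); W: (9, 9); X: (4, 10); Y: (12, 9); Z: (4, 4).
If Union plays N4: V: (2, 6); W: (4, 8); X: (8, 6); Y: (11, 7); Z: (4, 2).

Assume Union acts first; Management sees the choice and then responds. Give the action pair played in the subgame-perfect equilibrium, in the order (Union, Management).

Backward induction with Union moving first.
- N1: BR = V, leader payoff 13.
- N2: BR = Y, leader payoff 2.
- N3: BR = X, leader payoff 4.
- N4: BR = W, leader payoff 4.
Maximizing over 13, 2, 4, 4, Union chooses N1. Subgame-perfect outcome: (N1, V) with payoffs (13, 14).

(N1, V)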